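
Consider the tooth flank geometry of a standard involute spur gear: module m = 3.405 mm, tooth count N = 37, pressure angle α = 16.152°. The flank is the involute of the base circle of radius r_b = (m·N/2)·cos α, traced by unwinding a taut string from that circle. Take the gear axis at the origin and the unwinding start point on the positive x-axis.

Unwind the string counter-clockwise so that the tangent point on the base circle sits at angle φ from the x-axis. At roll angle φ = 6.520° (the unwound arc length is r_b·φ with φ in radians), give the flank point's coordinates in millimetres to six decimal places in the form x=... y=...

pitch radius r_p = m·N/2 = 3.405·37/2 = 62.992500
base radius r_b = r_p·cos α = 62.992500·cos 16.152° = 60.506002
roll angle φ = 6.520° = 0.11379547 rad
x = r_b·(cos φ + φ·sin φ) = 60.506002·(0.99353228 + 0.11379547·0.11355003) = 60.896493
y = r_b·(sin φ − φ·cos φ) = 60.506002·(0.11355003 − 0.11379547·0.99353228) = 0.029682

x=60.896493 y=0.029682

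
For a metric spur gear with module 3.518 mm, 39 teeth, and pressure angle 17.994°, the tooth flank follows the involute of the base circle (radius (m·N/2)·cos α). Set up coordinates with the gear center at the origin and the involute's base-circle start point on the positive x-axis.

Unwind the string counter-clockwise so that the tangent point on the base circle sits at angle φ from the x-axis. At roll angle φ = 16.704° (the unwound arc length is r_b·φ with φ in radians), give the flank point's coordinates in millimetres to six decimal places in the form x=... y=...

pitch radius r_p = m·N/2 = 3.518·39/2 = 68.601000
base radius r_b = r_p·cos α = 68.601000·cos 17.994° = 65.245648
roll angle φ = 16.704° = 0.29153980 rad
x = r_b·(cos φ + φ·sin φ) = 65.245648·(0.95780243 + 0.29153980·0.28742739) = 67.959798
y = r_b·(sin φ − φ·cos φ) = 65.245648·(0.28742739 − 0.29153980·0.95780243) = 0.534353

x=67.959798 y=0.534353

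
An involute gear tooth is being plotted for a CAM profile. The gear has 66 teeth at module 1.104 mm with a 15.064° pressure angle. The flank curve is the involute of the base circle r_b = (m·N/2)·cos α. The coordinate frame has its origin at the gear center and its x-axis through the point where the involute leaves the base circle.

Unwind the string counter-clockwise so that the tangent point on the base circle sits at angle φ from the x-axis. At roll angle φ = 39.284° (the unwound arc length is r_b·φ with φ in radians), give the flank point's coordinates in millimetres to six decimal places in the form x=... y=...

x=42.502328 y=3.604952

pitch radius r_p = m·N/2 = 1.104·66/2 = 36.432000
base radius r_b = r_p·cos α = 36.432000·cos 15.064° = 35.180055
roll angle φ = 39.284° = 0.68563514 rad
x = r_b·(cos φ + φ·sin φ) = 35.180055·(0.77401705 + 0.68563514·0.63316475) = 42.502328
y = r_b·(sin φ − φ·cos φ) = 35.180055·(0.63316475 − 0.68563514·0.77401705) = 3.604952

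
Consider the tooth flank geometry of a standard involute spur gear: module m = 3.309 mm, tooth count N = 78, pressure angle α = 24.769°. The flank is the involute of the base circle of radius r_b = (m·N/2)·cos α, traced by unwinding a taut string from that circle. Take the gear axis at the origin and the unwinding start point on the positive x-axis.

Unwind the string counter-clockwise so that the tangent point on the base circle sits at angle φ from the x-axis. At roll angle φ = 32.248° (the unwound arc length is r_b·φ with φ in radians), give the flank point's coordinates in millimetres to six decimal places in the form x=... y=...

x=134.294722 y=6.746025

pitch radius r_p = m·N/2 = 3.309·78/2 = 129.051000
base radius r_b = r_p·cos α = 129.051000·cos 24.769° = 117.178862
roll angle φ = 32.248° = 0.56283378 rad
x = r_b·(cos φ + φ·sin φ) = 117.178862·(0.84574645 + 0.56283378·0.53358499) = 134.294722
y = r_b·(sin φ − φ·cos φ) = 117.178862·(0.53358499 − 0.56283378·0.84574645) = 6.746025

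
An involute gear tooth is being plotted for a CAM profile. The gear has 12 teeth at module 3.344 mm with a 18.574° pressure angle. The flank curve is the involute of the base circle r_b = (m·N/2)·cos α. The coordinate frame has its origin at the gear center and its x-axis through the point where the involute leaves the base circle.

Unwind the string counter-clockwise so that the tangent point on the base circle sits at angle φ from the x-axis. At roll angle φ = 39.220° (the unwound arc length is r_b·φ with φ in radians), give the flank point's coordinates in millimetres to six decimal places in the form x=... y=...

pitch radius r_p = m·N/2 = 3.344·12/2 = 20.064000
base radius r_b = r_p·cos α = 20.064000·cos 18.574° = 19.018927
roll angle φ = 39.220° = 0.68451813 rad
x = r_b·(cos φ + φ·sin φ) = 19.018927·(0.77472382 + 0.68451813·0.63229977) = 22.966201
y = r_b·(sin φ − φ·cos φ) = 19.018927·(0.63229977 − 0.68451813·0.77472382) = 1.939688

x=22.966201 y=1.939688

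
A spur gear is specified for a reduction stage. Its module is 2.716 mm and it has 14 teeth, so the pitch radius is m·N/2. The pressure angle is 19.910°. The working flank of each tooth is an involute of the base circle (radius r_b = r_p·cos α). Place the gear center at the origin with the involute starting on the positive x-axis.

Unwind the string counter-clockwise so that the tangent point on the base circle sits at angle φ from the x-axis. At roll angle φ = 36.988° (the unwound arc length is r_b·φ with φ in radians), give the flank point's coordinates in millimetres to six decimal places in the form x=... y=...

x=21.221279 y=1.537257

pitch radius r_p = m·N/2 = 2.716·14/2 = 19.012000
base radius r_b = r_p·cos α = 19.012000·cos 19.910° = 17.875628
roll angle φ = 36.988° = 0.64556238 rad
x = r_b·(cos φ + φ·sin φ) = 17.875628·(0.79876154 + 0.64556238·0.60164774) = 21.221279
y = r_b·(sin φ − φ·cos φ) = 17.875628·(0.60164774 − 0.64556238·0.79876154) = 1.537257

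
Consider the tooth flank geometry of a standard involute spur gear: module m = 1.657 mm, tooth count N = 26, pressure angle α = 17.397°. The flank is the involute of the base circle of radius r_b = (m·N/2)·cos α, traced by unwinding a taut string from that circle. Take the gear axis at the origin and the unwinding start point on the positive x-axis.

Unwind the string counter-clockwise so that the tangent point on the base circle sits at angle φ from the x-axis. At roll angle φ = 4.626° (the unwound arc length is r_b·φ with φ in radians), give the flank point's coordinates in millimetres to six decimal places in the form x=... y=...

pitch radius r_p = m·N/2 = 1.657·26/2 = 21.541000
base radius r_b = r_p·cos α = 21.541000·cos 17.397° = 20.555628
roll angle φ = 4.626° = 0.08073893 rad
x = r_b·(cos φ + φ·sin φ) = 20.555628·(0.99674238 + 0.08073893·0.08065124) = 20.622518
y = r_b·(sin φ − φ·cos φ) = 20.555628·(0.08065124 − 0.08073893·0.99674238) = 0.003604

x=20.622518 y=0.003604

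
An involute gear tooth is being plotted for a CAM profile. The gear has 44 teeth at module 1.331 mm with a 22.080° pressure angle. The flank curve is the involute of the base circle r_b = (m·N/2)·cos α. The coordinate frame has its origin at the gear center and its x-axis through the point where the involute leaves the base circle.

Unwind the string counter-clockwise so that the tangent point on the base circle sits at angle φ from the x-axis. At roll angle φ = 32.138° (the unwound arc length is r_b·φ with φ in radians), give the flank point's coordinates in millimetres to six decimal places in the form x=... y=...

pitch radius r_p = m·N/2 = 1.331·44/2 = 29.282000
base radius r_b = r_p·cos α = 29.282000·cos 22.080° = 27.134455
roll angle φ = 32.138° = 0.56091392 rad
x = r_b·(cos φ + φ·sin φ) = 27.134455·(0.84676930 + 0.56091392·0.53196030) = 31.073109
y = r_b·(sin φ − φ·cos φ) = 27.134455·(0.53196030 − 0.56091392·0.84676930) = 1.546545

x=31.073109 y=1.546545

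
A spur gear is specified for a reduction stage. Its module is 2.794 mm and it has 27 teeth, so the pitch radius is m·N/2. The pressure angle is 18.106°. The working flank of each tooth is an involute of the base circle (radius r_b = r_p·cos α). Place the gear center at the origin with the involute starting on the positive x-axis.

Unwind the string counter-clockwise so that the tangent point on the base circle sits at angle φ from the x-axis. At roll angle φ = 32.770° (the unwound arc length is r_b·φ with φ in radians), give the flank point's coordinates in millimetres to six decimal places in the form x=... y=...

pitch radius r_p = m·N/2 = 2.794·27/2 = 37.719000
base radius r_b = r_p·cos α = 37.719000·cos 18.106° = 35.851276
roll angle φ = 32.770° = 0.57194440 rad
x = r_b·(cos φ + φ·sin φ) = 35.851276·(0.84085013 + 0.57194440·0.54126802) = 41.244216
y = r_b·(sin φ − φ·cos φ) = 35.851276·(0.54126802 − 0.57194440·0.84085013) = 2.163571

x=41.244216 y=2.163571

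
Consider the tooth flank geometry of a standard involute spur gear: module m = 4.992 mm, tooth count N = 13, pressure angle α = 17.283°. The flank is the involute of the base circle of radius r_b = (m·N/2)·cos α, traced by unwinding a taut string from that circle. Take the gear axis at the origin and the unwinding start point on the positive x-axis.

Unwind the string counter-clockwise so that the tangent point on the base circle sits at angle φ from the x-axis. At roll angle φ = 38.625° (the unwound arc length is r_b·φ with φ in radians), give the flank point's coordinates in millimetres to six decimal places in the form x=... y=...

x=37.243232 y=3.022542

pitch radius r_p = m·N/2 = 4.992·13/2 = 32.448000
base radius r_b = r_p·cos α = 32.448000·cos 17.283° = 30.982940
roll angle φ = 38.625° = 0.67413342 rad
x = r_b·(cos φ + φ·sin φ) = 30.982940·(0.78124818 + 0.67413342·0.62422054) = 37.243232
y = r_b·(sin φ − φ·cos φ) = 30.982940·(0.62422054 − 0.67413342·0.78124818) = 3.022542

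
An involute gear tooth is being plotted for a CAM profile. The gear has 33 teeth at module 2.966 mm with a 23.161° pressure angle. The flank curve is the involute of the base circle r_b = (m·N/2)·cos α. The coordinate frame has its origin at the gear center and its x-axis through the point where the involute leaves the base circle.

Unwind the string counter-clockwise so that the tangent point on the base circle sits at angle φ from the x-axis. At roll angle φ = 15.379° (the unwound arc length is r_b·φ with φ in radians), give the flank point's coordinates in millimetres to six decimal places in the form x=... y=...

pitch radius r_p = m·N/2 = 2.966·33/2 = 48.939000
base radius r_b = r_p·cos α = 48.939000·cos 23.161° = 44.994677
roll angle φ = 15.379° = 0.26841419 rad
x = r_b·(cos φ + φ·sin φ) = 44.994677·(0.96419267 + 0.26841419·0.26520274) = 46.586447
y = r_b·(sin φ − φ·cos φ) = 44.994677·(0.26520274 − 0.26841419·0.96419267) = 0.287955

x=46.586447 y=0.287955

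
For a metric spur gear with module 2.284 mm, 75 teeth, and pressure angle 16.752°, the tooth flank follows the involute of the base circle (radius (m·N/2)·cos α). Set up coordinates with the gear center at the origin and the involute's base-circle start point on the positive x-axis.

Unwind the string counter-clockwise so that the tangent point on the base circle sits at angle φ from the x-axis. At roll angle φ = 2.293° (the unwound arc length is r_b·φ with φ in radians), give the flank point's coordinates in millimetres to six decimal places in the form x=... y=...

x=82.080778 y=0.001752

pitch radius r_p = m·N/2 = 2.284·75/2 = 85.650000
base radius r_b = r_p·cos α = 85.650000·cos 16.752° = 82.015125
roll angle φ = 2.293° = 0.04002040 rad
x = r_b·(cos φ + φ·sin φ) = 82.015125·(0.99919929 + 0.04002040·0.04000972) = 82.080778
y = r_b·(sin φ − φ·cos φ) = 82.015125·(0.04000972 − 0.04002040·0.99919929) = 0.001752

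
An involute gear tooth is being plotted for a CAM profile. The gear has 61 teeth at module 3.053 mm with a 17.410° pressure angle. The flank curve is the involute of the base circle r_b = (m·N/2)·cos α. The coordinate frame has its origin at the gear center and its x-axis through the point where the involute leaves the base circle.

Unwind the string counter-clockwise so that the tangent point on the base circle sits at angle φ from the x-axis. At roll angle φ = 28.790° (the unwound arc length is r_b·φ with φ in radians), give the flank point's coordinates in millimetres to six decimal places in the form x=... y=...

x=99.369298 y=3.663459

pitch radius r_p = m·N/2 = 3.053·61/2 = 93.116500
base radius r_b = r_p·cos α = 93.116500·cos 17.410° = 88.850658
roll angle φ = 28.790° = 0.50248029 rad
x = r_b·(cos φ + φ·sin φ) = 88.850658·(0.87639075 + 0.50248029·0.48160072) = 99.369298
y = r_b·(sin φ − φ·cos φ) = 88.850658·(0.48160072 − 0.50248029·0.87639075) = 3.663459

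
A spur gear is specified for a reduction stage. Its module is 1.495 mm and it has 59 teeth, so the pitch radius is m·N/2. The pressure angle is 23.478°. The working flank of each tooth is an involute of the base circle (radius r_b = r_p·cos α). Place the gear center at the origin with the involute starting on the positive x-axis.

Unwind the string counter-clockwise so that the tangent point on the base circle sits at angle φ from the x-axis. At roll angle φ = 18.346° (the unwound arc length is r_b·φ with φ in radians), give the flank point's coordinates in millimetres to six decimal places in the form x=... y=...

pitch radius r_p = m·N/2 = 1.495·59/2 = 44.102500
base radius r_b = r_p·cos α = 44.102500·cos 23.478° = 40.451391
roll angle φ = 18.346° = 0.32019810 rad
x = r_b·(cos φ + φ·sin φ) = 40.451391·(0.94917308 + 0.32019810·0.31475460) = 42.472218
y = r_b·(sin φ − φ·cos φ) = 40.451391·(0.31475460 − 0.32019810·0.94917308) = 0.438136

x=42.472218 y=0.438136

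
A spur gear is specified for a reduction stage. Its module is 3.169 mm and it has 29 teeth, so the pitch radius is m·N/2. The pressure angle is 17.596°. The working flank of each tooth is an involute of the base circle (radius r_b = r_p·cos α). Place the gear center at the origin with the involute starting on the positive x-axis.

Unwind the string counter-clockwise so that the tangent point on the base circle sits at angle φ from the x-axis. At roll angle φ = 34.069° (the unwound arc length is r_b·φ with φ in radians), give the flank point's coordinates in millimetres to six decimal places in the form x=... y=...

pitch radius r_p = m·N/2 = 3.169·29/2 = 45.950500
base radius r_b = r_p·cos α = 45.950500·cos 17.596° = 43.800558
roll angle φ = 34.069° = 0.59461622 rad
x = r_b·(cos φ + φ·sin φ) = 43.800558·(0.82836355 + 0.59461622·0.56019089) = 50.872689
y = r_b·(sin φ − φ·cos φ) = 43.800558·(0.56019089 − 0.59461622·0.82836355) = 2.962341

x=50.872689 y=2.962341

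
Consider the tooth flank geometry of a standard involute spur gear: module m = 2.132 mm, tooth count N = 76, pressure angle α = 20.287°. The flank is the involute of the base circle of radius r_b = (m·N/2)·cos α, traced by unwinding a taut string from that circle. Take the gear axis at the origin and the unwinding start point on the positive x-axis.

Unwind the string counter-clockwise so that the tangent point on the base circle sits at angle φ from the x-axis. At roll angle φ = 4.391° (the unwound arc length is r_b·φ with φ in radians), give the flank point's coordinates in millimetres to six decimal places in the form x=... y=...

pitch radius r_p = m·N/2 = 2.132·76/2 = 81.016000
base radius r_b = r_p·cos α = 81.016000·cos 20.287° = 75.990385
roll angle φ = 4.391° = 0.07663741 rad
x = r_b·(cos φ + φ·sin φ) = 75.990385·(0.99706479 + 0.07663741·0.07656241) = 76.213215
y = r_b·(sin φ − φ·cos φ) = 75.990385·(0.07656241 − 0.07663741·0.99706479) = 0.011395

x=76.213215 y=0.011395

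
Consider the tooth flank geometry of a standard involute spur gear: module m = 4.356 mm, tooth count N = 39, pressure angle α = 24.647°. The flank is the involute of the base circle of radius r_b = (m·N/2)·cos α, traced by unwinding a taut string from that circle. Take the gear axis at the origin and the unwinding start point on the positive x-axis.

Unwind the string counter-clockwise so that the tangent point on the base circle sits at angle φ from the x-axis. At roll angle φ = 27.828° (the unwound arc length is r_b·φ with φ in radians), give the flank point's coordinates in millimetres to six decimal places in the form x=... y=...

x=85.779223 y=2.879474

pitch radius r_p = m·N/2 = 4.356·39/2 = 84.942000
base radius r_b = r_p·cos α = 84.942000·cos 24.647° = 77.203302
roll angle φ = 27.828° = 0.48569022 rad
x = r_b·(cos φ + φ·sin φ) = 77.203302·(0.88435295 + 0.48569022·0.46681887) = 85.779223
y = r_b·(sin φ − φ·cos φ) = 77.203302·(0.46681887 − 0.48569022·0.88435295) = 2.879474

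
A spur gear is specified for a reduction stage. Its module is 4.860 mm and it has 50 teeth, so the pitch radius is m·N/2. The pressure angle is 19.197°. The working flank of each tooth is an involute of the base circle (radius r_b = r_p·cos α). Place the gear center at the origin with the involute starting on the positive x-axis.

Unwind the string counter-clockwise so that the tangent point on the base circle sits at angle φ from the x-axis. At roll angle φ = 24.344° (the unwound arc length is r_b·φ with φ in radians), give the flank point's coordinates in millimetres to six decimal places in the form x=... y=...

pitch radius r_p = m·N/2 = 4.860·50/2 = 121.500000
base radius r_b = r_p·cos α = 121.500000·cos 19.197° = 114.743821
roll angle φ = 24.344° = 0.42488295 rad
x = r_b·(cos φ + φ·sin φ) = 114.743821·(0.91108699 + 0.42488295·0.41221414) = 124.638152
y = r_b·(sin φ − φ·cos φ) = 114.743821·(0.41221414 − 0.42488295·0.91108699) = 2.881081

x=124.638152 y=2.881081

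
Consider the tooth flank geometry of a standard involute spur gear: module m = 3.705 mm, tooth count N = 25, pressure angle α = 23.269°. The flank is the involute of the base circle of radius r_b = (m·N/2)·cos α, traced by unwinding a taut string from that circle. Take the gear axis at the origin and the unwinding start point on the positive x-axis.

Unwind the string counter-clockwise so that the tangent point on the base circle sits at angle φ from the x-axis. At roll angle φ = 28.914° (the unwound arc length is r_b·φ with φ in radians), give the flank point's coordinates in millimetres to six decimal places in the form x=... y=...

x=47.622834 y=1.776593

pitch radius r_p = m·N/2 = 3.705·25/2 = 46.312500
base radius r_b = r_p·cos α = 46.312500·cos 23.269° = 42.545453
roll angle φ = 28.914° = 0.50464450 rad
x = r_b·(cos φ + φ·sin φ) = 42.545453·(0.87534641 + 0.50464450·0.48349629) = 47.622834
y = r_b·(sin φ − φ·cos φ) = 42.545453·(0.48349629 − 0.50464450·0.87534641) = 1.776593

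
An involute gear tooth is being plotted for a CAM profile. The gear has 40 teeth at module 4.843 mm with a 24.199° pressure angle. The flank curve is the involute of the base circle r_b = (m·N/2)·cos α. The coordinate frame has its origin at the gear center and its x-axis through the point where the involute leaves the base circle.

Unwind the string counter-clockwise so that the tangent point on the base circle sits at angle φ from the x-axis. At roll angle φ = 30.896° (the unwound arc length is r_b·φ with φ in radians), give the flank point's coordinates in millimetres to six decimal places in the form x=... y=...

pitch radius r_p = m·N/2 = 4.843·40/2 = 96.860000
base radius r_b = r_p·cos α = 96.860000·cos 24.199° = 88.348647
roll angle φ = 30.896° = 0.53923693 rad
x = r_b·(cos φ + φ·sin φ) = 88.348647·(0.85810076 + 0.53923693·0.51348135) = 100.274730
y = r_b·(sin φ − φ·cos φ) = 88.348647·(0.51348135 − 0.53923693·0.85810076) = 4.484730

x=100.274730 y=4.484730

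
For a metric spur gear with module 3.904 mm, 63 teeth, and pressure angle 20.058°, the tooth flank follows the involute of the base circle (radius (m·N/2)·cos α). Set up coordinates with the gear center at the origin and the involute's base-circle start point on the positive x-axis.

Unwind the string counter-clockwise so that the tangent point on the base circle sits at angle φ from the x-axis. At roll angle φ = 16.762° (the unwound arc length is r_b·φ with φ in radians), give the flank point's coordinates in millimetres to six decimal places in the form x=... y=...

x=120.355095 y=0.955901

pitch radius r_p = m·N/2 = 3.904·63/2 = 122.976000
base radius r_b = r_p·cos α = 122.976000·cos 20.058° = 115.517003
roll angle φ = 16.762° = 0.29255209 rad
x = r_b·(cos φ + φ·sin φ) = 115.517003·(0.95751098 + 0.29255209·0.28839682) = 120.355095
y = r_b·(sin φ − φ·cos φ) = 115.517003·(0.28839682 − 0.29255209·0.95751098) = 0.955901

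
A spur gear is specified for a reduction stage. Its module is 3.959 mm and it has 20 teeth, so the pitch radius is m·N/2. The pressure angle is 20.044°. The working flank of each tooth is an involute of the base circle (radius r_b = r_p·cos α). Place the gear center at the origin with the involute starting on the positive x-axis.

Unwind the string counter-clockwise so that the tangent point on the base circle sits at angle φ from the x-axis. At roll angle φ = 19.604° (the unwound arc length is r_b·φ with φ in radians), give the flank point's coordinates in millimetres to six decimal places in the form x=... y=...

x=39.305746 y=0.490797

pitch radius r_p = m·N/2 = 3.959·20/2 = 39.590000
base radius r_b = r_p·cos α = 39.590000·cos 20.044° = 37.192021
roll angle φ = 19.604° = 0.34215435 rad
x = r_b·(cos φ + φ·sin φ) = 37.192021·(0.94203403 + 0.34215435·0.33551734) = 39.305746
y = r_b·(sin φ − φ·cos φ) = 37.192021·(0.33551734 − 0.34215435·0.94203403) = 0.490797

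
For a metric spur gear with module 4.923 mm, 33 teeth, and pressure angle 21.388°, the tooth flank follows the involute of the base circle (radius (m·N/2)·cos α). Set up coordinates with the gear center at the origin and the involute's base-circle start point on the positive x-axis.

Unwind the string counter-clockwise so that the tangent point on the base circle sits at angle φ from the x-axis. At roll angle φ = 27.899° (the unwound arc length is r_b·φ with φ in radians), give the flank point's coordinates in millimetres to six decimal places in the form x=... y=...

pitch radius r_p = m·N/2 = 4.923·33/2 = 81.229500
base radius r_b = r_p·cos α = 81.229500·cos 21.388° = 75.635404
roll angle φ = 27.899° = 0.48692941 rad
x = r_b·(cos φ + φ·sin φ) = 75.635404·(0.88377380 + 0.48692941·0.46791439) = 84.077455
y = r_b·(sin φ − φ·cos φ) = 75.635404·(0.46791439 − 0.48692941·0.88377380) = 2.842298

x=84.077455 y=2.842298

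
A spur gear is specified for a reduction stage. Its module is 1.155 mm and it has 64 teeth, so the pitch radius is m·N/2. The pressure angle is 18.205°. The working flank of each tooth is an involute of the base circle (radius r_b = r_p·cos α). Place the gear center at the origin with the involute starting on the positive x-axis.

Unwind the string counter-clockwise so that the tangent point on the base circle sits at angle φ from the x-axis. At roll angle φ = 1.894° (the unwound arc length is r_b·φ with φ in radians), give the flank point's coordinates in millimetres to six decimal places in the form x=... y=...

x=35.129137 y=0.000423

pitch radius r_p = m·N/2 = 1.155·64/2 = 36.960000
base radius r_b = r_p·cos α = 36.960000·cos 18.205° = 35.109959
roll angle φ = 1.894° = 0.03305654 rad
x = r_b·(cos φ + φ·sin φ) = 35.109959·(0.99945368 + 0.03305654·0.03305052) = 35.129137
y = r_b·(sin φ − φ·cos φ) = 35.109959·(0.03305052 − 0.03305654·0.99945368) = 0.000423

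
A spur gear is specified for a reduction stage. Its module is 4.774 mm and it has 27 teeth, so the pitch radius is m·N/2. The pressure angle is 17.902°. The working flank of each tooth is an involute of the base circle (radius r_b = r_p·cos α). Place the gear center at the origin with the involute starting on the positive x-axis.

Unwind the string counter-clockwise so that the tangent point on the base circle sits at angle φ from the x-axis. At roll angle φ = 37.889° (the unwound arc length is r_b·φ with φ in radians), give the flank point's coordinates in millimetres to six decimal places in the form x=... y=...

pitch radius r_p = m·N/2 = 4.774·27/2 = 64.449000
base radius r_b = r_p·cos α = 64.449000·cos 17.902° = 61.328616
roll angle φ = 37.889° = 0.66128780 rad
x = r_b·(cos φ + φ·sin φ) = 61.328616·(0.78920200 + 0.66128780·0.61413370) = 73.307391
y = r_b·(sin φ − φ·cos φ) = 61.328616·(0.61413370 − 0.66128780·0.78920200) = 5.657199

x=73.307391 y=5.657199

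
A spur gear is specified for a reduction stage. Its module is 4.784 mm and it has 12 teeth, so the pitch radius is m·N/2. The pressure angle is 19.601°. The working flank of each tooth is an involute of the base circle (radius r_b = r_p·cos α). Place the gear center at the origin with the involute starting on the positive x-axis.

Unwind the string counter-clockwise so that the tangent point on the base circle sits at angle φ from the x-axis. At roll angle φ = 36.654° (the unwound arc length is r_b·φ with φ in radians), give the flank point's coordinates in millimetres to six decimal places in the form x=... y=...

pitch radius r_p = m·N/2 = 4.784·12/2 = 28.704000
base radius r_b = r_p·cos α = 28.704000·cos 19.601° = 27.040649
roll angle φ = 36.654° = 0.63973298 rad
x = r_b·(cos φ + φ·sin φ) = 27.040649·(0.80225519 + 0.63973298·0.59698125) = 32.020557
y = r_b·(sin φ − φ·cos φ) = 27.040649·(0.59698125 − 0.63973298·0.80225519) = 2.264712

x=32.020557 y=2.264712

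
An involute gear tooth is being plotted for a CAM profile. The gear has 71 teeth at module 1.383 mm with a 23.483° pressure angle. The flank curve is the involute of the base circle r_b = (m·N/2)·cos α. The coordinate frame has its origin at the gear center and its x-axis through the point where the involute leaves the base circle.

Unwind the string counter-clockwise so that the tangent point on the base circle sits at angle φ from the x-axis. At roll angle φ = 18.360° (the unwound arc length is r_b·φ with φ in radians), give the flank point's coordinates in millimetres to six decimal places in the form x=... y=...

pitch radius r_p = m·N/2 = 1.383·71/2 = 49.096500
base radius r_b = r_p·cos α = 49.096500·cos 23.483° = 45.030247
roll angle φ = 18.360° = 0.32044245 rad
x = r_b·(cos φ + φ·sin φ) = 45.030247·(0.94909614 + 0.32044245·0.31498652) = 47.283164
y = r_b·(sin φ − φ·cos φ) = 45.030247·(0.31498652 − 0.32044245·0.94909614) = 0.488840

x=47.283164 y=0.488840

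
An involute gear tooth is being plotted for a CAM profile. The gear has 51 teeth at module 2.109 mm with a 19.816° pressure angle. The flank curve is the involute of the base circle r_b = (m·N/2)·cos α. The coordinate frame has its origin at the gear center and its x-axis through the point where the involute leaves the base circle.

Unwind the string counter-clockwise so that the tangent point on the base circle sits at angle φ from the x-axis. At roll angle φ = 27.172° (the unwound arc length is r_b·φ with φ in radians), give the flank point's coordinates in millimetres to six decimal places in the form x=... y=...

x=55.968603 y=1.758670

pitch radius r_p = m·N/2 = 2.109·51/2 = 53.779500
base radius r_b = r_p·cos α = 53.779500·cos 19.816° = 50.595008
roll angle φ = 27.172° = 0.47424086 rad
x = r_b·(cos φ + φ·sin φ) = 50.595008·(0.88963965 + 0.47424086·0.45666322) = 55.968603
y = r_b·(sin φ − φ·cos φ) = 50.595008·(0.45666322 − 0.47424086·0.88963965) = 1.758670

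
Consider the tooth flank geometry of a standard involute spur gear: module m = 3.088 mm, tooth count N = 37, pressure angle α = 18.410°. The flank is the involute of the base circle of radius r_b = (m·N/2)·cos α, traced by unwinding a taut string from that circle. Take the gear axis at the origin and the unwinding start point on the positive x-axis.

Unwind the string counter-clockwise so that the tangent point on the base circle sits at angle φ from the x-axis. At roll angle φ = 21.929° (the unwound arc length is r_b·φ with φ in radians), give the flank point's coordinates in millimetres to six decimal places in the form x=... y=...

x=58.030079 y=0.998218

pitch radius r_p = m·N/2 = 3.088·37/2 = 57.128000
base radius r_b = r_p·cos α = 57.128000·cos 18.410° = 54.204241
roll angle φ = 21.929° = 0.38273325 rad
x = r_b·(cos φ + φ·sin φ) = 54.204241·(0.92764735 + 0.38273325·0.37345735) = 58.030079
y = r_b·(sin φ − φ·cos φ) = 54.204241·(0.37345735 − 0.38273325·0.92764735) = 0.998218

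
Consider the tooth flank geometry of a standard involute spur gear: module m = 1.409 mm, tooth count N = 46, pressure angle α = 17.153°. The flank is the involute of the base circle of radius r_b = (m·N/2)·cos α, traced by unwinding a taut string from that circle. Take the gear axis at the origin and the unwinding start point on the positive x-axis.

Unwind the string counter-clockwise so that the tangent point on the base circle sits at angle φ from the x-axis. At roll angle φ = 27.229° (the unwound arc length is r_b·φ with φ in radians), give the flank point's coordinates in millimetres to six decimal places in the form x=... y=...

pitch radius r_p = m·N/2 = 1.409·46/2 = 32.407000
base radius r_b = r_p·cos α = 32.407000·cos 17.153° = 30.965556
roll angle φ = 27.229° = 0.47523570 rad
x = r_b·(cos φ + φ·sin φ) = 30.965556·(0.88918490 + 0.47523570·0.45754804) = 34.267354
y = r_b·(sin φ − φ·cos φ) = 30.965556·(0.45754804 − 0.47523570·0.88918490) = 1.083040

x=34.267354 y=1.083040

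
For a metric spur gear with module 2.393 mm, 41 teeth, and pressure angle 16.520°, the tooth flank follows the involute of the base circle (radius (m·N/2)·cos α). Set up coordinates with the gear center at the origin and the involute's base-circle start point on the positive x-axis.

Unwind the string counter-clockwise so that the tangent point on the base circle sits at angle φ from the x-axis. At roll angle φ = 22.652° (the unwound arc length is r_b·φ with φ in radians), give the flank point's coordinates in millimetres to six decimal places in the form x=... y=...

pitch radius r_p = m·N/2 = 2.393·41/2 = 49.056500
base radius r_b = r_p·cos α = 49.056500·cos 16.520° = 47.031474
roll angle φ = 22.652° = 0.39535198 rad
x = r_b·(cos φ + φ·sin φ) = 47.031474·(0.92286106 + 0.39535198·0.38513304) = 50.564675
y = r_b·(sin φ − φ·cos φ) = 47.031474·(0.38513304 − 0.39535198·0.92286106) = 0.953709

x=50.564675 y=0.953709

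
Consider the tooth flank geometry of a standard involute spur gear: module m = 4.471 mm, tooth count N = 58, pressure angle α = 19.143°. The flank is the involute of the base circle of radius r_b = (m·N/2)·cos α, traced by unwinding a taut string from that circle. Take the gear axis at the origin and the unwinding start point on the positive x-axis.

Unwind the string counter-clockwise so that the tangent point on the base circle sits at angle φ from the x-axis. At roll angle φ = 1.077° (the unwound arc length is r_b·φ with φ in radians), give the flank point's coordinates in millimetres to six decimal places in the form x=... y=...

x=122.510894 y=0.000271

pitch radius r_p = m·N/2 = 4.471·58/2 = 129.659000
base radius r_b = r_p·cos α = 129.659000·cos 19.143° = 122.489256
roll angle φ = 1.077° = 0.01879720 rad
x = r_b·(cos φ + φ·sin φ) = 122.489256·(0.99982334 + 0.01879720·0.01879609) = 122.510894
y = r_b·(sin φ − φ·cos φ) = 122.489256·(0.01879609 − 0.01879720·0.99982334) = 0.000271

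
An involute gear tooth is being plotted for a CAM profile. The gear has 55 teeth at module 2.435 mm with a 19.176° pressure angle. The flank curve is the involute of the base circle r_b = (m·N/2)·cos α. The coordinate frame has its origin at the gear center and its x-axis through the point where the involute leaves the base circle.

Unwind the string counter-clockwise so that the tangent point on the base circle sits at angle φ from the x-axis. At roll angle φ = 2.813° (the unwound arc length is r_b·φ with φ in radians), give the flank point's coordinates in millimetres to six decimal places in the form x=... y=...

x=63.323202 y=0.002494

pitch radius r_p = m·N/2 = 2.435·55/2 = 66.962500
base radius r_b = r_p·cos α = 66.962500·cos 19.176° = 63.247022
roll angle φ = 2.813° = 0.04909611 rad
x = r_b·(cos φ + φ·sin φ) = 63.247022·(0.99879503 + 0.04909611·0.04907639) = 63.323202
y = r_b·(sin φ − φ·cos φ) = 63.247022·(0.04907639 − 0.04909611·0.99879503) = 0.002494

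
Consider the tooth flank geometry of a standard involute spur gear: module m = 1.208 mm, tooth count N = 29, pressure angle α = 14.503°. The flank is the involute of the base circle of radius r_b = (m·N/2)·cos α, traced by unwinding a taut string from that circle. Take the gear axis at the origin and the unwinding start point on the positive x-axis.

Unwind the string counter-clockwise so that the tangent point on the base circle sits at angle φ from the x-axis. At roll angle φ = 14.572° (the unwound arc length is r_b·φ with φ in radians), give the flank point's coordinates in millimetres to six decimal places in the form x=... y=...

pitch radius r_p = m·N/2 = 1.208·29/2 = 17.516000
base radius r_b = r_p·cos α = 17.516000·cos 14.503° = 16.957844
roll angle φ = 14.572° = 0.25432938 rad
x = r_b·(cos φ + φ·sin φ) = 16.957844·(0.96783224 + 0.25432938·0.25159642) = 17.497453
y = r_b·(sin φ − φ·cos φ) = 16.957844·(0.25159642 − 0.25432938·0.96783224) = 0.092390

x=17.497453 y=0.092390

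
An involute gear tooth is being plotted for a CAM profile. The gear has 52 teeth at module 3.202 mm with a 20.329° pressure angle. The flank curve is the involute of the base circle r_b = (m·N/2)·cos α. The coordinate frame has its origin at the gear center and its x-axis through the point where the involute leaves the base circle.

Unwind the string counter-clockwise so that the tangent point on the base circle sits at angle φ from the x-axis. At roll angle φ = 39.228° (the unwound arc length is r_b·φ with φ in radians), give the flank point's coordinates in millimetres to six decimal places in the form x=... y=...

x=94.274553 y=7.966508

pitch radius r_p = m·N/2 = 3.202·52/2 = 83.252000
base radius r_b = r_p·cos α = 83.252000·cos 20.329° = 78.066501
roll angle φ = 39.228° = 0.68465776 rad
x = r_b·(cos φ + φ·sin φ) = 78.066501·(0.77463553 + 0.68465776·0.63240794) = 94.274553
y = r_b·(sin φ − φ·cos φ) = 78.066501·(0.63240794 − 0.68465776·0.77463553) = 7.966508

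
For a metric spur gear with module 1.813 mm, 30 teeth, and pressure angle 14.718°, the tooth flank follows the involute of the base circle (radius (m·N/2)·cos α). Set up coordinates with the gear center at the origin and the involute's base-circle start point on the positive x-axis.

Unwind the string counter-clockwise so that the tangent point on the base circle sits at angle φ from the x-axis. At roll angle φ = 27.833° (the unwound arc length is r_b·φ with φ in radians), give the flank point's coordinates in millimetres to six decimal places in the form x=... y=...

x=29.225425 y=0.981539

pitch radius r_p = m·N/2 = 1.813·30/2 = 27.195000
base radius r_b = r_p·cos α = 27.195000·cos 14.718° = 26.302677
roll angle φ = 27.833° = 0.48577749 rad
x = r_b·(cos φ + φ·sin φ) = 26.302677·(0.88431221 + 0.48577749·0.46689605) = 29.225425
y = r_b·(sin φ − φ·cos φ) = 26.302677·(0.46689605 − 0.48577749·0.88431221) = 0.981539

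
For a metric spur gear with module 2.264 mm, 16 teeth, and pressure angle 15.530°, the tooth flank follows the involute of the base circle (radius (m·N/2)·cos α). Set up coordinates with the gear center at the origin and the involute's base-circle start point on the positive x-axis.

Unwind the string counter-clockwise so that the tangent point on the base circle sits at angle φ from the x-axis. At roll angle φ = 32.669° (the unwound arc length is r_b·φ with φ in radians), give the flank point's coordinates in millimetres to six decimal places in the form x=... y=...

pitch radius r_p = m·N/2 = 2.264·16/2 = 18.112000
base radius r_b = r_p·cos α = 18.112000·cos 15.530° = 17.450738
roll angle φ = 32.669° = 0.57018161 rad
x = r_b·(cos φ + φ·sin φ) = 17.450738·(0.84180296 + 0.57018161·0.53978494) = 20.060992
y = r_b·(sin φ − φ·cos φ) = 17.450738·(0.53978494 − 0.57018161·0.84180296) = 1.043630

x=20.060992 y=1.043630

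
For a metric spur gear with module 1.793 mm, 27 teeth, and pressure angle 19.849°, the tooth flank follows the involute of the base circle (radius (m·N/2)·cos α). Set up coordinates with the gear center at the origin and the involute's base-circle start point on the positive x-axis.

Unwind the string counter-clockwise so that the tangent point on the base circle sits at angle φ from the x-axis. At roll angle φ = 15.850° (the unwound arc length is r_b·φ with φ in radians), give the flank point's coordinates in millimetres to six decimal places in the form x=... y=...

pitch radius r_p = m·N/2 = 1.793·27/2 = 24.205500
base radius r_b = r_p·cos α = 24.205500·cos 19.849° = 22.767469
roll angle φ = 15.850° = 0.27663469 rad
x = r_b·(cos φ + φ·sin φ) = 22.767469·(0.96198002 + 0.27663469·0.27311984) = 23.622033
y = r_b·(sin φ − φ·cos φ) = 22.767469·(0.27311984 − 0.27663469·0.96198002) = 0.159436

x=23.622033 y=0.159436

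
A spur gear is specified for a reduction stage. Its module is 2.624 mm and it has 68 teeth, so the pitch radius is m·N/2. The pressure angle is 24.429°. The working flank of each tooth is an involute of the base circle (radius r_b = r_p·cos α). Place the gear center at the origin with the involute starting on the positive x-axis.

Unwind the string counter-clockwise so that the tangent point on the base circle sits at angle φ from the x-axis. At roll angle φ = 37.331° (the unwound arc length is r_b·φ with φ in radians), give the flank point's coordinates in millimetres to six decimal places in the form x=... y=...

x=96.683246 y=7.175968

pitch radius r_p = m·N/2 = 2.624·68/2 = 89.216000
base radius r_b = r_p·cos α = 89.216000·cos 24.429° = 81.228889
roll angle φ = 37.331° = 0.65154886 rad
x = r_b·(cos φ + φ·sin φ) = 81.228889·(0.79514549 + 0.65154886·0.60641870) = 96.683246
y = r_b·(sin φ − φ·cos φ) = 81.228889·(0.60641870 − 0.65154886·0.79514549) = 7.175968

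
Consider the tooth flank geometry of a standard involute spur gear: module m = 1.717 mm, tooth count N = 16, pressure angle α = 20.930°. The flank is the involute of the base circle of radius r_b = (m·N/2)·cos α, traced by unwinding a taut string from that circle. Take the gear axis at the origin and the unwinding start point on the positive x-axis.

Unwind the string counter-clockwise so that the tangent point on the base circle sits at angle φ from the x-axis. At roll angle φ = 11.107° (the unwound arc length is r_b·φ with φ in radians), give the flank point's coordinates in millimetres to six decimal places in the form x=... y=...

x=13.068470 y=0.031037

pitch radius r_p = m·N/2 = 1.717·16/2 = 13.736000
base radius r_b = r_p·cos α = 13.736000·cos 20.930° = 12.829665
roll angle φ = 11.107° = 0.19385372 rad
x = r_b·(cos φ + φ·sin φ) = 12.829665·(0.98126914 + 0.19385372·0.19264185) = 13.068470
y = r_b·(sin φ − φ·cos φ) = 12.829665·(0.19264185 − 0.19385372·0.98126914) = 0.031037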